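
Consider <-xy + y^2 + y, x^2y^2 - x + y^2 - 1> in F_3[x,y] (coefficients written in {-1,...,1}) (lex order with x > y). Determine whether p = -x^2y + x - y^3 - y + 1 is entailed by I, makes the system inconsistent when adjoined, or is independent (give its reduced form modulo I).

-x^2y + x - y^3 - y + 1 is independent of I; its normal form modulo I is y^4 + y.

First compute the reduced Gröbner basis of I by Buchberger's algorithm.
f_1 = -xy + y^2 + y, LT = xy.
f_2 = x^2y^2 - x + y^2 - 1, LT = x^2y^2.

S(f_1,f_2): lcm = x^2y^2. S = -xy^3 - xy^2 + x - y^2 + 1.
  leading term xy^3: subtract (y^2)·f_1 from -xy^3 - xy^2 + x - y^2 + 1 → -xy^2 + x - y^4 - y^3 - y^2 + 1
  leading term xy^2: subtract (y)·f_1 from -xy^2 + x - y^4 - y^3 - y^2 + 1 → x - y^4 + y^3 + y^2 + 1
  leading term x: no divisor's leading term divides it; move x to the remainder.
  leading term y^4: no divisor's leading term divides it; move -y^4 to the remainder.
  leading term y^3: no divisor's leading term divides it; move y^3 to the remainder.
  leading term y^2: no divisor's leading term divides it; move y^2 to the remainder.
  leading term 1: no divisor's leading term divides it; move 1 to the remainder.
  remainder x - y^4 + y^3 + y^2 + 1 ≠ 0; add h_3 = x - y^4 + y^3 + y^2 + 1 to the basis.

S(f_1,h_3): lcm = xy. S = y^5 - y^4 - y^3 - y^2 + y.
  leading term y^5: no divisor's leading term divides it; move y^5 to the remainder.
  leading term y^4: no divisor's leading term divides it; move -y^4 to the remainder.
  leading term y^3: no divisor's leading term divides it; move -y^3 to the remainder.
  leading term y^2: no divisor's leading term divides it; move -y^2 to the remainder.
  leading term y: no divisor's leading term divides it; move y to the remainder.
  remainder y^5 - y^4 - y^3 - y^2 + y ≠ 0; add h_4 = y^5 - y^4 - y^3 - y^2 + y to the basis.

The other S-polynomials (S(f_2,h_3), S(f_1,h_4), S(f_2,h_4), S(h_3,h_4)) all reduce to 0 modulo the current basis, so we have a Gröbner basis.
Inter-reduce: drop elements whose leading term is divisible by another's, tail-reduce, and make monic.
Reduced Gröbner basis: {x - y^4 + y^3 + y^2 + 1, y^5 - y^4 - y^3 - y^2 + y}.
Label its elements g_1 = x - y^4 + y^3 + y^2 + 1, g_2 = y^5 - y^4 - y^3 - y^2 + y.

Reduce p = -x^2y + x - y^3 - y + 1 modulo G:
  leading term x^2y: subtract (-xy)·g_1 from -x^2y + x - y^3 - y + 1 → -xy^5 + xy^4 + xy^3 + xy + x - y^3 - y + 1
  leading term xy^5: subtract (-y^5)·g_1 from -xy^5 + xy^4 + xy^3 + xy + x - y^3 - y + 1 → xy^4 + xy^3 + xy + x - y^9 + y^8 + y^7 + y^5 - y^3 - y + 1
  leading term xy^4: subtract (y^4)·g_1 from xy^4 + xy^3 + xy + x - y^9 + y^8 + y^7 + y^5 - y^3 - y + 1 → xy^3 + xy + x - y^9 - y^8 - y^6 + y^5 - y^4 - y^3 - y + 1
  leading term xy^3: subtract (y^3)·g_1 from xy^3 + xy + x - y^9 - y^8 - y^6 + y^5 - y^4 - y^3 - y + 1 → xy + x - y^9 - y^8 + y^7 + y^6 - y^4 + y^3 - y + 1
  leading term xy: subtract (y)·g_1 from xy + x - y^9 - y^8 + y^7 + y^6 - y^4 + y^3 - y + 1 → x - y^9 - y^8 + y^7 + y^6 + y^5 + y^4 + y + 1
  leading term x: subtract (1)·g_1 from x - y^9 - y^8 + y^7 + y^6 + y^5 + y^4 + y + 1 → -y^9 - y^8 + y^7 + y^6 + y^5 - y^4 - y^3 - y^2 + y
  leading term y^9: subtract (-y^4)·g_2 from -y^9 - y^8 + y^7 + y^6 + y^5 - y^4 - y^3 - y^2 + y → y^8 - y^5 - y^4 - y^3 - y^2 + y
  leading term y^8: subtract (y^3)·g_2 from y^8 - y^5 - y^4 - y^3 - y^2 + y → y^7 + y^6 + y^4 - y^3 - y^2 + y
  leading term y^7: subtract (y^2)·g_2 from y^7 + y^6 + y^4 - y^3 - y^2 + y → -y^6 + y^5 - y^4 + y^3 - y^2 + y
  leading term y^6: subtract (-y)·g_2 from -y^6 + y^5 - y^4 + y^3 - y^2 + y → y^4 + y
  leading term y^4: no divisor's leading term divides it; move y^4 to the remainder.
  leading term y: no divisor's leading term divides it; move y to the remainder.
  normal form = y^4 + y.
The normal form is nonzero, so p ∉ I. Since p minus its normal form lies in I, I + (p) = I + (r) where r = y^4 + y; decide whether this ideal is the whole ring.
Run Buchberger on G together with r (pairs among the g_i already reduce to 0 since G is a Gröbner basis):
g_1 = x - y^4 + y^3 + y^2 + 1, LT = x.
g_2 = y^5 - y^4 - y^3 - y^2 + y, LT = y^5.
r = y^4 + y, LT = y^4.

S(g_2,r): lcm = y^5. S = -y^4 - y^3 + y^2 + y.
  leading term y^4: subtract (-1)·r from -y^4 - y^3 + y^2 + y → -y^3 + y^2 - y
  leading term y^3: no divisor's leading term divides it; move -y^3 to the remainder.
  leading term y^2: no divisor's leading term divides it; move y^2 to the remainder.
  leading term y: no divisor's leading term divides it; move -y to the remainder.
  remainder -y^3 + y^2 - y ≠ 0; add m_4 = -y^3 + y^2 - y to the basis.

The other S-polynomials (S(g_1,g_2), S(g_1,r), S(g_1,m_4), S(g_2,m_4), S(r,m_4)) all reduce to 0 modulo the current basis, so we have a Gröbner basis.
Inter-reduce: drop elements whose leading term is divisible by another's, tail-reduce, and make monic.
Reduced Gröbner basis: {x - y^2 + 1, y^3 - y^2 + y}.
The reduced Gröbner basis of I + (p) is {x - y^2 + 1, y^3 - y^2 + y} ≠ {1}, a proper ideal, so the enlarged system stays consistent: p is independent of I, with normal form y^4 + y.

Ideal membership is decidable via reduction modulo a Gröbner basis.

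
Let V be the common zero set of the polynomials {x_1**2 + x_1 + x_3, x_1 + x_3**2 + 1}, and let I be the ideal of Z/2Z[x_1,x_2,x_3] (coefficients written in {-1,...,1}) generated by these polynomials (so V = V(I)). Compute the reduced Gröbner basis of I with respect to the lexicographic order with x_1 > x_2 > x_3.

G = {x_1 + x_3**2 + 1, x_3**4 + x_3**2 + x_3}

f_1 = x_1**2 + x_1 + x_3, LT = x_1**2.
f_2 = x_1 + x_3**2 + 1, LT = x_1.

S(f_1,f_2): lcm = x_1**2. S = x_1*x_3**2 + x_3.
  reduce S modulo (f_1, f_2):
  remainder x_3**4 + x_3**2 + x_3 ≠ 0; add g_3 = x_3**4 + x_3**2 + x_3 to the basis.

The other S-polynomials (S(f_1,g_3), S(f_2,g_3)) all reduce to 0 modulo the current basis, so we have a Gröbner basis.
Inter-reduce: drop elements whose leading term is divisible by another's, tail-reduce, and make monic.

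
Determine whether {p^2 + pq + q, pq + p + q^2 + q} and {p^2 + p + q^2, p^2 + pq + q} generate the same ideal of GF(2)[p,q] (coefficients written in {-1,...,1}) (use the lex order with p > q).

Yes, the ideals are equal.

Since reduced Gröbner bases are canonical representatives of ideals under a given ordering, it suffices to compute and compare them.
Buchberger on the first generating set:
f_1 = p^2 + pq + q, LT = p^2.
f_2 = pq + p + q^2 + q, LT = pq.

S(f_1,f_2): lcm = p^2q. S = p^2 + pq + q^2.
  reduce S modulo (f_1, f_2):
  remainder q^2 + q ≠ 0; add g_3 = q^2 + q to the basis.

The other S-polynomials (S(f_1,g_3), S(f_2,g_3)) all reduce to 0 modulo the current basis, so we have a Gröbner basis.
Inter-reduce: drop elements whose leading term is divisible by another's, tail-reduce, and make monic.
Reduced Gröbner basis: {p^2 + p + q, pq + p, q^2 + q}.

Buchberger on the second generating set:
h_1 = p^2 + p + q^2, LT = p^2.
h_2 = p^2 + pq + q, LT = p^2.

S(h_1,h_2): lcm = p^2. S = pq + p + q^2 + q.
  reduce S modulo (h_1, h_2):
  remainder pq + p + q^2 + q ≠ 0; add k_3 = pq + p + q^2 + q to the basis.

S(h_1,k_3): lcm = p^2q. S = p^2 + pq^2 + q^3.
  reduce S modulo (h_1, h_2, k_3):
  remainder q^2 + q ≠ 0; add k_4 = q^2 + q to the basis.

The other S-polynomials (S(h_2,k_3), S(h_1,k_4), S(h_2,k_4), S(k_3,k_4)) all reduce to 0 modulo the current basis, so we have a Gröbner basis.
Inter-reduce: drop elements whose leading term is divisible by another's, tail-reduce, and make monic.
Reduced Gröbner basis: {p^2 + p + q, pq + p, q^2 + q}.

Same reduced basis, so the two generating sets span the same ideal.
The choice of monomial ordering does not affect the verdict — as long as both bases are computed under the same ordering, their equality decides ideal equality.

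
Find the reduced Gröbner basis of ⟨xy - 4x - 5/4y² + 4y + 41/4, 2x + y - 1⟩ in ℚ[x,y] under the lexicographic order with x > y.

G = {x + ½y - ½, y² - 26/7y - 33/7}

f_1 = xy - 4x - 5/4y² + 4y + 41/4, LT = xy.
f_2 = 2x + y - 1, LT = x.

S(f_1,f_2): lcm = xy. S = -4x - 7/4y² + 9/2y + 41/4.
  leading term x: subtract (-2)·f_2 from -4x - 7/4y² + 9/2y + 41/4 → -7/4y² + 13/2y + 33/4
  leading term y²: no divisor's leading term divides it; move -7/4y² to the remainder.
  leading term y: no divisor's leading term divides it; move 13/2y to the remainder.
  leading term 1: no divisor's leading term divides it; move 33/4 to the remainder.
  remainder -7/4y² + 13/2y + 33/4 ≠ 0; add g_3 = -7/4y² + 13/2y + 33/4 to the basis.

S(f_1,g_3): lcm = xy². S = -2/7xy + 33/7x - 5/4y³ + 4y² + 41/4y.
  leading term xy: subtract (-2/7)·f_1 from -2/7xy + 33/7x - 5/4y³ + 4y² + 41/4y → 25/7x - 5/4y³ + 51/14y² + 319/28y + 41/14
  leading term x: subtract (25/14)·f_2 from 25/7x - 5/4y³ + 51/14y² + 319/28y + 41/14 → -5/4y³ + 51/14y² + 269/28y + 33/7
  leading term y³: subtract (5/7y)·g_3 from -5/4y³ + 51/14y² + 269/28y + 33/7 → -y² + 26/7y + 33/7
  leading term y²: subtract (4/7)·g_3 from -y² + 26/7y + 33/7 → 0
  remainder 0.

S(f_2,g_3): leading monomials are coprime, so the S-polynomial reduces to 0 (Buchberger's first criterion).
Every S-polynomial of the final basis reduces to 0, so we have a Gröbner basis.
Inter-reduce: drop elements whose leading term is divisible by another's, tail-reduce, and make monic.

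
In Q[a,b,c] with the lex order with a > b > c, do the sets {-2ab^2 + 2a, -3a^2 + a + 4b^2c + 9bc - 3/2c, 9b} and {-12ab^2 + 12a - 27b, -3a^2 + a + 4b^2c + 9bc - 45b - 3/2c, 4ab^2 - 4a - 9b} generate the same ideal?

For a fixed monomial order, each ideal has a unique reduced Gröbner basis; comparing bases decides equality.
Buchberger on the first generating set:
f_1 = -2ab^2 + 2a, LT = ab^2.
f_2 = -3a^2 + a + 4b^2c + 9bc - 3/2c, LT = a^2.
f_3 = 9b, LT = b.

S(f_1,f_2): lcm = a^2b^2. S = -a^2 + 1/3ab^2 + 4/3b^4c + 3b^3c - 1/2b^2c.
  leading term a^2: subtract (1/3)·f_2 from -a^2 + 1/3ab^2 + 4/3b^4c + 3b^3c - 1/2b^2c → 1/3ab^2 - 1/3a + 4/3b^4c + 3b^3c - 11/6b^2c - 3bc + 1/2c
  leading term ab^2: subtract (-1/6)·f_1 from 1/3ab^2 - 1/3a + 4/3b^4c + 3b^3c - 11/6b^2c - 3bc + 1/2c → 4/3b^4c + 3b^3c - 11/6b^2c - 3bc + 1/2c
  leading term b^4c: subtract (4/27b^3c)·f_3 from 4/3b^4c + 3b^3c - 11/6b^2c - 3bc + 1/2c → 3b^3c - 11/6b^2c - 3bc + 1/2c
  leading term b^3c: subtract (1/3b^2c)·f_3 from 3b^3c - 11/6b^2c - 3bc + 1/2c → -11/6b^2c - 3bc + 1/2c
  leading term b^2c: subtract (-11/54bc)·f_3 from -11/6b^2c - 3bc + 1/2c → -3bc + 1/2c
  leading term bc: subtract (-1/3c)·f_3 from -3bc + 1/2c → 1/2c
  leading term c: no divisor's leading term divides it; move 1/2c to the remainder.
  remainder 1/2c ≠ 0; add g_4 = 1/2c to the basis.

S(f_1,f_3): lcm = ab^2. S = -a.
  leading term a: no divisor's leading term divides it; move -a to the remainder.
  remainder -a ≠ 0; add g_5 = -a to the basis.

The other S-polynomials (S(f_2,f_3), S(f_1,g_4), S(f_2,g_4), S(f_3,g_4), S(f_1,g_5), S(f_2,g_5), S(f_3,g_5), S(g_4,g_5)) all reduce to 0 modulo the current basis, so we have a Gröbner basis.
Inter-reduce: drop elements whose leading term is divisible by another's, tail-reduce, and make monic.
Reduced Gröbner basis: {a, b, c}.

Buchberger on the second generating set:
h_1 = -12ab^2 + 12a - 27b, LT = ab^2.
h_2 = -3a^2 + a + 4b^2c + 9bc - 45b - 3/2c, LT = a^2.
h_3 = 4ab^2 - 4a - 9b, LT = ab^2.

S(h_1,h_2): lcm = a^2b^2. S = -a^2 + 1/3ab^2 + 9/4ab + 4/3b^4c + 3b^3c - 15b^3 - 1/2b^2c.
  leading term a^2: subtract (1/3)·h_2 from -a^2 + 1/3ab^2 + 9/4ab + 4/3b^4c + 3b^3c - 15b^3 - 1/2b^2c → 1/3ab^2 + 9/4ab - 1/3a + 4/3b^4c + 3b^3c - 15b^3 - 11/6b^2c - 3bc + 15b + 1/2c
  leading term ab^2: subtract (-1/36)·h_1 from 1/3ab^2 + 9/4ab - 1/3a + 4/3b^4c + 3b^3c - 15b^3 - 11/6b^2c - 3bc + 15b + 1/2c → 9/4ab + 4/3b^4c + 3b^3c - 15b^3 - 11/6b^2c - 3bc + 57/4b + 1/2c
  leading term ab: no divisor's leading term divides it; move 9/4ab to the remainder.
  leading term b^4c: no divisor's leading term divides it; move 4/3b^4c to the remainder.
  leading term b^3c: no divisor's leading term divides it; move 3b^3c to the remainder.
  leading term b^3: no divisor's leading term divides it; move -15b^3 to the remainder.
  leading term b^2c: no divisor's leading term divides it; move -11/6b^2c to the remainder.
  leading term bc: no divisor's leading term divides it; move -3bc to the remainder.
  leading term b: no divisor's leading term divides it; move 57/4b to the remainder.
  leading term c: no divisor's leading term divides it; move 1/2c to the remainder.
  remainder 9/4ab + 4/3b^4c + 3b^3c - 15b^3 - 11/6b^2c - 3bc + 57/4b + 1/2c ≠ 0; add k_4 = 9/4ab + 4/3b^4c + 3b^3c - 15b^3 - 11/6b^2c - 3bc + 57/4b + 1/2c to the basis.

S(h_1,h_3): lcm = ab^2. S = 9/2b.
  leading term b: no divisor's leading term divides it; move 9/2b to the remainder.
  remainder 9/2b ≠ 0; add k_5 = 9/2b to the basis.

S(h_2,h_3): lcm = a^2b^2. S = a^2 - 1/3ab^2 + 9/4ab - 4/3b^4c - 3b^3c + 15b^3 + 1/2b^2c.
  leading term a^2: subtract (-1/3)·h_2 from a^2 - 1/3ab^2 + 9/4ab - 4/3b^4c - 3b^3c + 15b^3 + 1/2b^2c → -1/3ab^2 + 9/4ab + 1/3a - 4/3b^4c - 3b^3c + 15b^3 + 11/6b^2c + 3bc - 15b - 1/2c
  leading term ab^2: subtract (1/36)·h_1 from -1/3ab^2 + 9/4ab + 1/3a - 4/3b^4c - 3b^3c + 15b^3 + 11/6b^2c + 3bc - 15b - 1/2c → 9/4ab - 4/3b^4c - 3b^3c + 15b^3 + 11/6b^2c + 3bc - 57/4b - 1/2c
  leading term ab: subtract (1)·k_4 from 9/4ab - 4/3b^4c - 3b^3c + 15b^3 + 11/6b^2c + 3bc - 57/4b - 1/2c → -8/3b^4c - 6b^3c + 30b^3 + 11/3b^2c + 6bc - 57/2b - c
  leading term b^4c: subtract (-16/27b^3c)·k_5 from -8/3b^4c - 6b^3c + 30b^3 + 11/3b^2c + 6bc - 57/2b - c → -6b^3c + 30b^3 + 11/3b^2c + 6bc - 57/2b - c
  leading term b^3c: subtract (-4/3b^2c)·k_5 from -6b^3c + 30b^3 + 11/3b^2c + 6bc - 57/2b - c → 30b^3 + 11/3b^2c + 6bc - 57/2b - c
  leading term b^3: subtract (20/3b^2)·k_5 from 30b^3 + 11/3b^2c + 6bc - 57/2b - c → 11/3b^2c + 6bc - 57/2b - c
  leading term b^2c: subtract (22/27bc)·k_5 from 11/3b^2c + 6bc - 57/2b - c → 6bc - 57/2b - c
  leading term bc: subtract (4/3c)·k_5 from 6bc - 57/2b - c → -57/2b - c
  leading term b: subtract (-19/3)·k_5 from -57/2b - c → -c
  leading term c: no divisor's leading term divides it; move -c to the remainder.
  remainder -c ≠ 0; add k_6 = -c to the basis.

S(h_1,k_4): lcm = ab^2. S = -a - 16/27b^5c - 4/3b^4c + 20/3b^4 + 22/27b^3c + 4/3b^2c - 19/3b^2 - 2/9bc + 9/4b.
  leading term a: no divisor's leading term divides it; move -a to the remainder.
  leading term b^5c: subtract (-32/243b^4c)·k_5 from -16/27b^5c - 4/3b^4c + 20/3b^4 + 22/27b^3c + 4/3b^2c - 19/3b^2 - 2/9bc + 9/4b → -4/3b^4c + 20/3b^4 + 22/27b^3c + 4/3b^2c - 19/3b^2 - 2/9bc + 9/4b
  leading term b^4c: subtract (-8/27b^3c)·k_5 from -4/3b^4c + 20/3b^4 + 22/27b^3c + 4/3b^2c - 19/3b^2 - 2/9bc + 9/4b → 20/3b^4 + 22/27b^3c + 4/3b^2c - 19/3b^2 - 2/9bc + 9/4b
  leading term b^4: subtract (40/27b^3)·k_5 from 20/3b^4 + 22/27b^3c + 4/3b^2c - 19/3b^2 - 2/9bc + 9/4b → 22/27b^3c + 4/3b^2c - 19/3b^2 - 2/9bc + 9/4b
  leading term b^3c: subtract (44/243b^2c)·k_5 from 22/27b^3c + 4/3b^2c - 19/3b^2 - 2/9bc + 9/4b → 4/3b^2c - 19/3b^2 - 2/9bc + 9/4b
  leading term b^2c: subtract (8/27bc)·k_5 from 4/3b^2c - 19/3b^2 - 2/9bc + 9/4b → -19/3b^2 - 2/9bc + 9/4b
  leading term b^2: subtract (-38/27b)·k_5 from -19/3b^2 - 2/9bc + 9/4b → -2/9bc + 9/4b
  leading term bc: subtract (-4/81c)·k_5 from -2/9bc + 9/4b → 9/4b
  leading term b: subtract (1/2)·k_5 from 9/4b → 0
  remainder -a ≠ 0; add k_7 = -a to the basis.

The other S-polynomials (S(h_2,k_4), S(h_3,k_4), S(h_1,k_5), S(h_2,k_5), S(h_3,k_5), S(k_4,k_5), S(h_1,k_6), S(h_2,k_6), S(h_3,k_6), S(k_4,k_6), S(k_5,k_6), S(h_1,k_7), S(h_2,k_7), S(h_3,k_7), S(k_4,k_7), S(k_5,k_7), S(k_6,k_7)) all reduce to 0 modulo the current basis, so we have a Gröbner basis.
Inter-reduce: drop elements whose leading term is divisible by another's, tail-reduce, and make monic.
Reduced Gröbner basis: {a, b, c}.

These coincide, so the ideals are equal.

Yes, the ideals are equal.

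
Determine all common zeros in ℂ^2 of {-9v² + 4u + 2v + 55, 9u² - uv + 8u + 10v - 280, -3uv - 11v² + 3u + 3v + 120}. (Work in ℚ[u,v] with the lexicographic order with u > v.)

Compute a lex Gröbner basis by Buchberger's algorithm.
f_1 = 4u - 9v² + 2v + 55, LT = u.
f_2 = 9u² - uv + 8u + 10v - 280, LT = u².
f_3 = -3uv + 3u - 11v² + 3v + 120, LT = uv.

S(f_1,f_2): lcm = u². S = -9/4uv² + 11/18uv + 463/36u - 10/9v + 280/9.
  leading term uv²: subtract (-9/16v²)·f_1 from -9/4uv² + 11/18uv + 463/36u - 10/9v + 280/9 → 11/18uv + 463/36u - 81/16v⁴ + 9/8v³ + 495/16v² - 10/9v + 280/9
  leading term uv: subtract (11/72v)·f_1 from 11/18uv + 463/36u - 81/16v⁴ + 9/8v³ + 495/16v² - 10/9v + 280/9 → 463/36u - 81/16v⁴ + 5/2v³ + 4411/144v² - 685/72v + 280/9
  leading term u: subtract (463/144)·f_1 from 463/36u - 81/16v⁴ + 5/2v³ + 4411/144v² - 685/72v + 280/9 → -81/16v⁴ + 5/2v³ + 4289/72v² - 287/18v - 6995/48
  leading term v⁴: no divisor's leading term divides it; move -81/16v⁴ to the remainder.
  leading term v³: no divisor's leading term divides it; move 5/2v³ to the remainder.
  leading term v²: no divisor's leading term divides it; move 4289/72v² to the remainder.
  leading term v: no divisor's leading term divides it; move -287/18v to the remainder.
  leading term 1: no divisor's leading term divides it; move -6995/48 to the remainder.
  remainder -81/16v⁴ + 5/2v³ + 4289/72v² - 287/18v - 6995/48 ≠ 0; add h_4 = -81/16v⁴ + 5/2v³ + 4289/72v² - 287/18v - 6995/48 to the basis.

S(f_1,f_3): lcm = uv. S = u - 9/4v³ - 19/6v² + 59/4v + 40.
  leading term u: subtract (¼)·f_1 from u - 9/4v³ - 19/6v² + 59/4v + 40 → -9/4v³ - 11/12v² + 57/4v + 105/4
  leading term v³: no divisor's leading term divides it; move -9/4v³ to the remainder.
  leading term v²: no divisor's leading term divides it; move -11/12v² to the remainder.
  leading term v: no divisor's leading term divides it; move 57/4v to the remainder.
  leading term 1: no divisor's leading term divides it; move 105/4 to the remainder.
  remainder -9/4v³ - 11/12v² + 57/4v + 105/4 ≠ 0; add h_5 = -9/4v³ - 11/12v² + 57/4v + 105/4 to the basis.

S(f_2,f_3): lcm = u²v. S = u² - 34/9uv² + 17/9uv + 40u + 10/9v² - 280/9v.
  leading term u²: subtract (¼u)·f_1 from u² - 34/9uv² + 17/9uv + 40u + 10/9v² - 280/9v → -55/36uv² + 25/18uv + 105/4u + 10/9v² - 280/9v
  leading term uv²: subtract (-55/144v²)·f_1 from -55/36uv² + 25/18uv + 105/4u + 10/9v² - 280/9v → 25/18uv + 105/4u - 55/16v⁴ + 55/72v³ + 3185/144v² - 280/9v
  leading term uv: subtract (25/72v)·f_1 from 25/18uv + 105/4u - 55/16v⁴ + 55/72v³ + 3185/144v² - 280/9v → 105/4u - 55/16v⁴ + 35/9v³ + 3085/144v² - 1205/24v
  leading term u: subtract (105/16)·f_1 from 105/4u - 55/16v⁴ + 35/9v³ + 3085/144v² - 1205/24v → -55/16v⁴ + 35/9v³ + 5795/72v² - 190/3v - 5775/16
  leading term v⁴: subtract (55/81)·h_4 from -55/16v⁴ + 35/9v³ + 5795/72v² - 190/3v - 5775/16 → 355/162v³ + 58375/1458v² - 76555/1458v - 127325/486
  leading term v³: subtract (-710/729)·h_5 from 355/162v³ + 58375/1458v² - 76555/1458v - 127325/486 → 85610/2187v² - 28160/729v - 19150/81
  leading term v²: no divisor's leading term divides it; move 85610/2187v² to the remainder.
  leading term v: no divisor's leading term divides it; move -28160/729v to the remainder.
  leading term 1: no divisor's leading term divides it; move -19150/81 to the remainder.
  remainder 85610/2187v² - 28160/729v - 19150/81 ≠ 0; add h_6 = 85610/2187v² - 28160/729v - 19150/81 to the basis.

S(f_3,h_4): lcm = uv⁴. S = -41/81uv³ + 8578/729uv² - 2296/729uv - 6995/243u + 11/3v⁵ - v⁴ - 40v³.
  leading term uv³: subtract (-41/324v³)·f_1 from -41/81uv³ + 8578/729uv² - 2296/729uv - 6995/243u + 11/3v⁵ - v⁴ - 40v³ → 8578/729uv² - 2296/729uv - 6995/243u + 91/36v⁵ - 121/162v⁴ - 10705/324v³
  leading term uv²: subtract (4289/1458v²)·f_1 from 8578/729uv² - 2296/729uv - 6995/243u + 91/36v⁵ - 121/162v⁴ - 10705/324v³ → -2296/729uv - 6995/243u + 91/36v⁵ + 2084/81v⁴ - 113501/2916v³ - 235895/1458v²
  leading term uv: subtract (-574/729v)·f_1 from -2296/729uv - 6995/243u + 91/36v⁵ + 2084/81v⁴ - 113501/2916v³ - 235895/1458v² → -6995/243u + 91/36v⁵ + 2084/81v⁴ - 134165/2916v³ - 233599/1458v² + 31570/729v
  leading term u: subtract (-6995/972)·f_1 from -6995/243u + 91/36v⁵ + 2084/81v⁴ - 134165/2916v³ - 233599/1458v² + 31570/729v → 91/36v⁵ + 2084/81v⁴ - 134165/2916v³ - 656063/2916v² + 84125/1458v + 384725/972
  leading term v⁵: subtract (-364/729v)·h_4 from 91/36v⁵ + 2084/81v⁴ - 134165/2916v³ - 656063/2916v² + 84125/1458v + 384725/972 → 19666/729v⁴ - 426887/26244v³ - 6113503/26244v² - 131795/8748v + 384725/972
  leading term v⁴: subtract (-314656/59049)·h_4 from 19666/729v⁴ - 426887/26244v³ - 6113503/26244v² - 131795/8748v + 384725/972 → -695423/236196v³ + 179586049/2125764v² - 212638729/2125764v - 269790155/708588
  leading term v³: subtract (695423/531441)·h_5 from -695423/236196v³ + 179586049/2125764v² - 212638729/2125764v - 269790155/708588 → 136601950/1594323v² - 63069460/531441v - 24510830/59049
  leading term v²: subtract (13660195/6240969)·h_6 from 136601950/1594323v² - 63069460/531441v - 24510830/59049 → -638957020/18722907v + 638957020/6240969
  leading term v: no divisor's leading term divides it; move -638957020/18722907v to the remainder.
  leading term 1: no divisor's leading term divides it; move 638957020/6240969 to the remainder.
  remainder -638957020/18722907v + 638957020/6240969 ≠ 0; add h_7 = -638957020/18722907v + 638957020/6240969 to the basis.

The other S-polynomials (S(f_1,h_4), S(f_2,h_4), S(f_1,h_5), S(f_2,h_5), S(f_3,h_5), S(h_4,h_5), S(f_1,h_6), S(f_2,h_6), S(f_3,h_6), S(h_4,h_6), S(h_5,h_6), S(f_1,h_7), S(f_2,h_7), S(f_3,h_7), S(h_4,h_7), S(h_5,h_7), S(h_6,h_7)) all reduce to 0 modulo the current basis, so we have a Gröbner basis.
Inter-reduce: drop elements whose leading term is divisible by another's, tail-reduce, and make monic.
Reduced Gröbner basis: {u - 5, v - 3}.

A lex Gröbner basis eliminates variables successively. Here v - 3 depends only on v, with roots {3}; lifting each root through the earlier basis elements recovers the full solutions.
  v = 3: the earlier basis element becomes u - 5 = 0, giving u = 5 — point (5, 3).
Zero-dimensionality of the ideal guarantees finitely many solutions over ℂ.

{(5, 3)}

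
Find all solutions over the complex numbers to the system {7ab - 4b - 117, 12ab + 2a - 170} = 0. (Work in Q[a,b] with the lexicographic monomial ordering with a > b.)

Compute a lex Gröbner basis by Buchberger's algorithm.
f_1 = 7ab - 4b - 117, LT = ab.
f_2 = 12ab + 2a - 170, LT = ab.

S(f_1,f_2): lcm = ab. S = -\tfrac{1}{6}a - \tfrac{4}{7}b - \tfrac{107}{42}.
  reduce S modulo (f_1, f_2):
  remainder -\tfrac{1}{6}a - \tfrac{4}{7}b - \tfrac{107}{42} ≠ 0; add h_3 = -\tfrac{1}{6}a - \tfrac{4}{7}b - \tfrac{107}{42} to the basis.

S(f_1,h_3): lcm = ab. S = -\tfrac{24}{7}b^{2} - \tfrac{111}{7}b - \tfrac{117}{7}.
  reduce S modulo (f_1, f_2, h_3):
  remainder -\tfrac{24}{7}b^{2} - \tfrac{111}{7}b - \tfrac{117}{7} ≠ 0; add h_4 = -\tfrac{24}{7}b^{2} - \tfrac{111}{7}b - \tfrac{117}{7} to the basis.

The other S-polynomials (S(f_2,h_3), S(f_1,h_4), S(f_2,h_4), S(h_3,h_4)) all reduce to 0 modulo the current basis, so we have a Gröbner basis.
Inter-reduce: drop elements whose leading term is divisible by another's, tail-reduce, and make monic.
Reduced Gröbner basis: {a + \tfrac{24}{7}b + \tfrac{107}{7}, b^{2} + \tfrac{37}{8}b + \tfrac{39}{8}}.

The lex basis is triangular: the last element involves only b. Solving b^{2} + \tfrac{37}{8}b + \tfrac{39}{8} = 0 gives b ∈ {-3, -13/8}; substituting each value into the earlier elements determines the remaining variables.
  b = -3: the earlier basis element becomes a + 5 = 0, giving a = -5 — point (-5, -3).
  b = -13/8: the earlier basis element becomes a + \tfrac{68}{7} = 0, giving a = -68/7 — point (-68/7, -13/8).

{(-5, -3), (-68/7, -13/8)}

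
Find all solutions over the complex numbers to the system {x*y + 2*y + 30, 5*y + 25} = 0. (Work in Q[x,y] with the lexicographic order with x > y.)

{(4, -5)}

Compute a lex Gröbner basis by Buchberger's algorithm.
f_1 = x*y + 2*y + 30, LT = x*y.
f_2 = 5*y + 25, LT = y.

S(f_1,f_2): lcm = x*y. S = -5*x + 2*y + 30.
  leading term x: no divisor's leading term divides it; move -5*x to the remainder.
  leading term y: subtract (2/5)·f_2 from 2*y + 30 → 20
  leading term 1: no divisor's leading term divides it; move 20 to the remainder.
  remainder -5*x + 20 ≠ 0; add h_3 = -5*x + 20 to the basis.

The other S-polynomials (S(f_1,h_3), S(f_2,h_3)) all reduce to 0 modulo the current basis, so we have a Gröbner basis.
Inter-reduce: drop elements whose leading term is divisible by another's, tail-reduce, and make monic.
Reduced Gröbner basis: {x - 4, y + 5}.

From the last basis element, y + 5 = 0, so y takes values in {-5}. Each choice, substituted upward through the basis, yields the corresponding point(s) of the solution set.
  y = -5: the earlier basis element becomes x - 4 = 0, giving x = 4 — point (4, -5).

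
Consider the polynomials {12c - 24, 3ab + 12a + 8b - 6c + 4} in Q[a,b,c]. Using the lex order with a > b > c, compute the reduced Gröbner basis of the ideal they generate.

f_1 = 12c - 24, LT = c.
f_2 = 3ab + 12a + 8b - 6c + 4, LT = ab.

The S-polynomials (S(f_1,f_2)) all reduce to 0 modulo the current basis, so we have a Gröbner basis.

G = {ab + 4a + 8/3b - 8/3, c - 2}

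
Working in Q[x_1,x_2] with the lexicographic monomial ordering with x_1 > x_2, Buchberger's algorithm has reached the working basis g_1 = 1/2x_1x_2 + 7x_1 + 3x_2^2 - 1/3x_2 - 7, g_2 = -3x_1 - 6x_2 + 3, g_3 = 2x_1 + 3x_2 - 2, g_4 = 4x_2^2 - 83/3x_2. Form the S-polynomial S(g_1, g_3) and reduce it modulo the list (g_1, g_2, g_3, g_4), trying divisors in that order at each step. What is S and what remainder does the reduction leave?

lcm(LM(g_1), LM(g_3)) = x_1x_2.
S = (lcm/LT(g_1))·g_1 − (lcm/LT(g_3))·g_3 = 14x_1 + 9/2x_2^2 + 1/3x_2 - 14.
Reduce S modulo (g_1, g_2, g_3, g_4) in that order:
  leading term x_1: subtract (-14/3)·g_2 from 14x_1 + 9/2x_2^2 + 1/3x_2 - 14 → 9/2x_2^2 - 83/3x_2
  leading term x_2^2: subtract (9/8)·g_4 from 9/2x_2^2 - 83/3x_2 → 83/24x_2
  leading term x_2: no divisor's leading term divides it; move 83/24x_2 to the remainder.
The remainder 83/24x_2 is nonzero, so it would be added as the next basis element.

S(g_1, g_3) = 14x_1 + 9/2x_2^2 + 1/3x_2 - 14; remainder on division = 83/24x_2.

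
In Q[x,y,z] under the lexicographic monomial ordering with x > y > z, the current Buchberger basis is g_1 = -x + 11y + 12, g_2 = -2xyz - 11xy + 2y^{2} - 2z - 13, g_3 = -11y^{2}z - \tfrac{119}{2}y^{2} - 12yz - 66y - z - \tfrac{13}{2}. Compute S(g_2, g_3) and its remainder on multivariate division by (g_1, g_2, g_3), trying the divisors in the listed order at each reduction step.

lcm(LM(g_2), LM(g_3)) = xy^{2}z.
S = (lcm/LT(g_2))·g_2 − (lcm/LT(g_3))·g_3 = \tfrac{1}{11}xy^{2} - \tfrac{12}{11}xyz - 6xy - \tfrac{1}{11}xz - \tfrac{13}{22}x - y^{3} + yz + \tfrac{13}{2}y.
Reduce S modulo (g_1, g_2, g_3) in that order:
  leading term xy^{2}: subtract (-\tfrac{1}{11}y^{2})·g_1 from \tfrac{1}{11}xy^{2} - \tfrac{12}{11}xyz - 6xy - \tfrac{1}{11}xz - \tfrac{13}{22}x - y^{3} + yz + \tfrac{13}{2}y → -\tfrac{12}{11}xyz - 6xy - \tfrac{1}{11}xz - \tfrac{13}{22}x + \tfrac{12}{11}y^{2} + yz + \tfrac{13}{2}y
  leading term xyz: subtract (\tfrac{12}{11}yz)·g_1 from -\tfrac{12}{11}xyz - 6xy - \tfrac{1}{11}xz - \tfrac{13}{22}x + \tfrac{12}{11}y^{2} + yz + \tfrac{13}{2}y → -6xy - \tfrac{1}{11}xz - \tfrac{13}{22}x - 12y^{2}z + \tfrac{12}{11}y^{2} - \tfrac{133}{11}yz + \tfrac{13}{2}y
  leading term xy: subtract (6y)·g_1 from -6xy - \tfrac{1}{11}xz - \tfrac{13}{22}x - 12y^{2}z + \tfrac{12}{11}y^{2} - \tfrac{133}{11}yz + \tfrac{13}{2}y → -\tfrac{1}{11}xz - \tfrac{13}{22}x - 12y^{2}z - \tfrac{714}{11}y^{2} - \tfrac{133}{11}yz - \tfrac{131}{2}y
  leading term xz: subtract (\tfrac{1}{11}z)·g_1 from -\tfrac{1}{11}xz - \tfrac{13}{22}x - 12y^{2}z - \tfrac{714}{11}y^{2} - \tfrac{133}{11}yz - \tfrac{131}{2}y → -\tfrac{13}{22}x - 12y^{2}z - \tfrac{714}{11}y^{2} - \tfrac{144}{11}yz - \tfrac{131}{2}y - \tfrac{12}{11}z
  leading term x: subtract (\tfrac{13}{22})·g_1 from -\tfrac{13}{22}x - 12y^{2}z - \tfrac{714}{11}y^{2} - \tfrac{144}{11}yz - \tfrac{131}{2}y - \tfrac{12}{11}z → -12y^{2}z - \tfrac{714}{11}y^{2} - \tfrac{144}{11}yz - 72y - \tfrac{12}{11}z - \tfrac{78}{11}
  leading term y^{2}z: subtract (\tfrac{12}{11})·g_3 from -12y^{2}z - \tfrac{714}{11}y^{2} - \tfrac{144}{11}yz - 72y - \tfrac{12}{11}z - \tfrac{78}{11} → 0
The remainder is 0, so this S-polynomial contributes no new basis element.
This is the inner loop of Buchberger's algorithm — each nonzero remainder becomes a new basis element.

S(g_2, g_3) = \tfrac{1}{11}xy^{2} - \tfrac{12}{11}xyz - 6xy - \tfrac{1}{11}xz - \tfrac{13}{22}x - y^{3} + yz + \tfrac{13}{2}y; remainder on division = 0.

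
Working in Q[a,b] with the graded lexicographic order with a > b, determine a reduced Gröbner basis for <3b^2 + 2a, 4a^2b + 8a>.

G = {a^3 - 3ab, a^2b + 2a, b^2 + 2/3a}

This is the nonlinear analogue of row-reducing a linear system.

f_1 = 3b^2 + 2a, LT = b^2.
f_2 = 4a^2b + 8a, LT = a^2b.

S(f_1,f_2): lcm = a^2b^2. S = 2/3a^3 - 2ab.
  reduce S modulo (f_1, f_2):
  remainder 2/3a^3 - 2ab ≠ 0; add g_3 = 2/3a^3 - 2ab to the basis.

The other S-polynomials (S(f_1,g_3), S(f_2,g_3)) all reduce to 0 modulo the current basis, so we have a Gröbner basis.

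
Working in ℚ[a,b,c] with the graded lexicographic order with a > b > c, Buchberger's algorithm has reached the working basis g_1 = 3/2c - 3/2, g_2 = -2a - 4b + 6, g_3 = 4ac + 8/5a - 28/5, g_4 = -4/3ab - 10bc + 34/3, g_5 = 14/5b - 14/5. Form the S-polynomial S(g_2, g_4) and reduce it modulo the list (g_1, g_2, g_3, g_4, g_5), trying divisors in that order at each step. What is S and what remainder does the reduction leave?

S(g_2, g_4) = 2b² - 15/2bc - 3b + 17/2; remainder on division = 0.

lcm(LM(g_2), LM(g_4)) = ab.
S = (lcm/LT(g_2))·g_2 − (lcm/LT(g_4))·g_4 = 2b² - 15/2bc - 3b + 17/2.
Reduce S modulo (g_1, g_2, g_3, g_4, g_5) in that order:
  leading term b²: subtract (5/7b)·g_5 from 2b² - 15/2bc - 3b + 17/2 → -15/2bc - b + 17/2
  leading term bc: subtract (-5b)·g_1 from -15/2bc - b + 17/2 → -17/2b + 17/2
  leading term b: subtract (-85/28)·g_5 from -17/2b + 17/2 → 0
The remainder is 0, so this S-polynomial contributes no new basis element.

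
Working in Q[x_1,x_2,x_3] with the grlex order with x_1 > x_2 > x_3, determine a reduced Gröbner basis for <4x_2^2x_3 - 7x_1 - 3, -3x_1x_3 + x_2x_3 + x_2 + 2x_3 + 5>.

G = {x_2^3 - 21/4x_1^2 + 7/4x_1x_2 + 5x_2^2 + 5/4x_1 + 3/4x_2 + 3/2, x_2^2x_3 - 7/4x_1 - 3/4, x_1x_3 - 1/3x_2x_3 - 1/3x_2 - 2/3x_3 - 5/3}

Buchberger's algorithm terminates because the ascending chain of leading-term ideals stabilizes.

f_1 = 4x_2^2x_3 - 7x_1 - 3, LT = x_2^2x_3.
f_2 = -3x_1x_3 + x_2x_3 + x_2 + 2x_3 + 5, LT = x_1x_3.

S(f_1,f_2): lcm = x_1x_2^2x_3. S = 1/3x_2^3x_3 + 1/3x_2^3 + 2/3x_2^2x_3 - 7/4x_1^2 + 5/3x_2^2 - 3/4x_1.
  leading term x_2^3x_3: subtract (1/12x_2)·f_1 from 1/3x_2^3x_3 + 1/3x_2^3 + 2/3x_2^2x_3 - 7/4x_1^2 + 5/3x_2^2 - 3/4x_1 → 1/3x_2^3 + 2/3x_2^2x_3 - 7/4x_1^2 + 7/12x_1x_2 + 5/3x_2^2 - 3/4x_1 + 1/4x_2
  leading term x_2^3: no divisor's leading term divides it; move 1/3x_2^3 to the remainder.
  leading term x_2^2x_3: subtract (1/6)·f_1 from 2/3x_2^2x_3 - 7/4x_1^2 + 7/12x_1x_2 + 5/3x_2^2 - 3/4x_1 + 1/4x_2 → -7/4x_1^2 + 7/12x_1x_2 + 5/3x_2^2 + 5/12x_1 + 1/4x_2 + 1/2
  leading term x_1^2: no divisor's leading term divides it; move -7/4x_1^2 to the remainder.
  leading term x_1x_2: no divisor's leading term divides it; move 7/12x_1x_2 to the remainder.
  leading term x_2^2: no divisor's leading term divides it; move 5/3x_2^2 to the remainder.
  leading term x_1: no divisor's leading term divides it; move 5/12x_1 to the remainder.
  leading term x_2: no divisor's leading term divides it; move 1/4x_2 to the remainder.
  leading term 1: no divisor's leading term divides it; move 1/2 to the remainder.
  remainder 1/3x_2^3 - 7/4x_1^2 + 7/12x_1x_2 + 5/3x_2^2 + 5/12x_1 + 1/4x_2 + 1/2 ≠ 0; add g_3 = 1/3x_2^3 - 7/4x_1^2 + 7/12x_1x_2 + 5/3x_2^2 + 5/12x_1 + 1/4x_2 + 1/2 to the basis.

The other S-polynomials (S(f_1,g_3), S(f_2,g_3)) all reduce to 0 modulo the current basis, so we have a Gröbner basis.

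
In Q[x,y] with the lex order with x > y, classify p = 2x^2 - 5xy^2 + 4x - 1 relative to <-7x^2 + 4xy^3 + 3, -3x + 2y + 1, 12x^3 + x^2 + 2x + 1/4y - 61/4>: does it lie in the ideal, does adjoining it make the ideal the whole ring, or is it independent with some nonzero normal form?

2x^2 - 5xy^2 + 4x - 1 lies in I (it reduces to 0).

First compute the reduced Gröbner basis of I by Buchberger's algorithm.
f_1 = -7x^2 + 4xy^3 + 3, LT = x^2.
f_2 = -3x + 2y + 1, LT = x.
f_3 = 12x^3 + x^2 + 2x + 1/4y - 61/4, LT = x^3.

S(f_1,f_2): lcm = x^2. S = -4/7xy^3 + 2/3xy + 1/3x - 3/7.
  leading term xy^3: subtract (4/21y^3)·f_2 from -4/7xy^3 + 2/3xy + 1/3x - 3/7 → 2/3xy + 1/3x - 8/21y^4 - 4/21y^3 - 3/7
  leading term xy: subtract (-2/9y)·f_2 from 2/3xy + 1/3x - 8/21y^4 - 4/21y^3 - 3/7 → 1/3x - 8/21y^4 - 4/21y^3 + 4/9y^2 + 2/9y - 3/7
  leading term x: subtract (-1/9)·f_2 from 1/3x - 8/21y^4 - 4/21y^3 + 4/9y^2 + 2/9y - 3/7 → -8/21y^4 - 4/21y^3 + 4/9y^2 + 4/9y - 20/63
  leading term y^4: no divisor's leading term divides it; move -8/21y^4 to the remainder.
  leading term y^3: no divisor's leading term divides it; move -4/21y^3 to the remainder.
  leading term y^2: no divisor's leading term divides it; move 4/9y^2 to the remainder.
  leading term y: no divisor's leading term divides it; move 4/9y to the remainder.
  leading term 1: no divisor's leading term divides it; move -20/63 to the remainder.
  remainder -8/21y^4 - 4/21y^3 + 4/9y^2 + 4/9y - 20/63 ≠ 0; add h_4 = -8/21y^4 - 4/21y^3 + 4/9y^2 + 4/9y - 20/63 to the basis.

S(f_1,f_3): lcm = x^3. S = -4/7x^2y^3 - 1/12x^2 - 25/42x - 1/48y + 61/48.
  leading term x^2y^3: subtract (4/49y^3)·f_1 from -4/7x^2y^3 - 1/12x^2 - 25/42x - 1/48y + 61/48 → -1/12x^2 - 16/49xy^6 - 25/42x - 12/49y^3 - 1/48y + 61/48
  leading term x^2: subtract (1/84)·f_1 from -1/12x^2 - 16/49xy^6 - 25/42x - 12/49y^3 - 1/48y + 61/48 → -16/49xy^6 - 1/21xy^3 - 25/42x - 12/49y^3 - 1/48y + 415/336
  leading term xy^6: subtract (16/147y^6)·f_2 from -16/49xy^6 - 1/21xy^3 - 25/42x - 12/49y^3 - 1/48y + 415/336 → -1/21xy^3 - 25/42x - 32/147y^7 - 16/147y^6 - 12/49y^3 - 1/48y + 415/336
  leading term xy^3: subtract (1/63y^3)·f_2 from -1/21xy^3 - 25/42x - 32/147y^7 - 16/147y^6 - 12/49y^3 - 1/48y + 415/336 → -25/42x - 32/147y^7 - 16/147y^6 - 2/63y^4 - 115/441y^3 - 1/48y + 415/336
  leading term x: subtract (25/126)·f_2 from -25/42x - 32/147y^7 - 16/147y^6 - 2/63y^4 - 115/441y^3 - 1/48y + 415/336 → -32/147y^7 - 16/147y^6 - 2/63y^4 - 115/441y^3 - 421/1008y + 1045/1008
  leading term y^7: subtract (4/7y^3)·h_4 from -32/147y^7 - 16/147y^6 - 2/63y^4 - 115/441y^3 - 421/1008y + 1045/1008 → -16/63y^5 - 2/7y^4 - 5/63y^3 - 421/1008y + 1045/1008
  leading term y^5: subtract (2/3y)·h_4 from -16/63y^5 - 2/7y^4 - 5/63y^3 - 421/1008y + 1045/1008 → -10/63y^4 - 71/189y^3 - 8/27y^2 - 89/432y + 1045/1008
  leading term y^4: subtract (5/12)·h_4 from -10/63y^4 - 71/189y^3 - 8/27y^2 - 89/432y + 1045/1008 → -8/27y^3 - 13/27y^2 - 169/432y + 505/432
  leading term y^3: no divisor's leading term divides it; move -8/27y^3 to the remainder.
  leading term y^2: no divisor's leading term divides it; move -13/27y^2 to the remainder.
  leading term y: no divisor's leading term divides it; move -169/432y to the remainder.
  leading term 1: no divisor's leading term divides it; move 505/432 to the remainder.
  remainder -8/27y^3 - 13/27y^2 - 169/432y + 505/432 ≠ 0; add h_5 = -8/27y^3 - 13/27y^2 - 169/432y + 505/432 to the basis.

S(h_4,h_5): lcm = y^4. S = -9/8y^3 - 955/384y^2 + 1067/384y + 5/6.
  leading term y^3: subtract (243/64)·h_5 from -9/8y^3 - 955/384y^2 + 1067/384y + 5/6 → -253/384y^2 + 13099/3072y - 11075/3072
  leading term y^2: no divisor's leading term divides it; move -253/384y^2 to the remainder.
  leading term y: no divisor's leading term divides it; move 13099/3072y to the remainder.
  leading term 1: no divisor's leading term divides it; move -11075/3072 to the remainder.
  remainder -253/384y^2 + 13099/3072y - 11075/3072 ≠ 0; add h_6 = -253/384y^2 + 13099/3072y - 11075/3072 to the basis.

S(h_4,h_6): lcm = y^4. S = 14111/2024y^3 - 40309/6072y^2 - 7/6y + 5/6.
  leading term y^3: subtract (-380997/16192)·h_5 from 14111/2024y^3 - 40309/6072y^2 - 7/6y + 5/6 → -872801/48576y^2 - 8061029/777216y + 22025845/777216
  leading term y^2: subtract (1745602/64009)·h_6 from -872801/48576y^2 - 8061029/777216y + 22025845/777216 → -8301693645/65545216y + 8301693645/65545216
  leading term y: no divisor's leading term divides it; move -8301693645/65545216y to the remainder.
  leading term 1: no divisor's leading term divides it; move 8301693645/65545216 to the remainder.
  remainder -8301693645/65545216y + 8301693645/65545216 ≠ 0; add h_7 = -8301693645/65545216y + 8301693645/65545216 to the basis.

The other S-polynomials (S(f_2,f_3), S(f_1,h_4), S(f_2,h_4), S(f_3,h_4), S(f_1,h_5), S(f_2,h_5), S(f_3,h_5), S(f_1,h_6), S(f_2,h_6), S(f_3,h_6), S(h_5,h_6), S(f_1,h_7), S(f_2,h_7), S(f_3,h_7), S(h_4,h_7), S(h_5,h_7), S(h_6,h_7)) all reduce to 0 modulo the current basis, so we have a Gröbner basis.
Inter-reduce: drop elements whose leading term is divisible by another's, tail-reduce, and make monic.
Reduced Gröbner basis: {x - 1, y - 1}.
Label its elements g_1 = x - 1, g_2 = y - 1.

Reduce p = 2x^2 - 5xy^2 + 4x - 1 modulo G:
  leading term x^2: subtract (2x)·g_1 from 2x^2 - 5xy^2 + 4x - 1 → -5xy^2 + 6x - 1
  leading term xy^2: subtract (-5y^2)·g_1 from -5xy^2 + 6x - 1 → 6x - 5y^2 - 1
  leading term x: subtract (6)·g_1 from 6x - 5y^2 - 1 → -5y^2 + 5
  leading term y^2: subtract (-5y)·g_2 from -5y^2 + 5 → -5y + 5
  leading term y: subtract (-5)·g_2 from -5y + 5 → 0
  normal form = 0.
Since the normal form is 0, p ∈ I.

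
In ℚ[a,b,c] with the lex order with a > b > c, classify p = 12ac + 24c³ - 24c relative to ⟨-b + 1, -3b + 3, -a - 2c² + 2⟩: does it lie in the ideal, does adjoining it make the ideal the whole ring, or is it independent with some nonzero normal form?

12ac + 24c³ - 24c lies in I (it reduces to 0).

First compute the reduced Gröbner basis of I by Buchberger's algorithm.
f_1 = -b + 1, LT = b.
f_2 = -3b + 3, LT = b.
f_3 = -a - 2c² + 2, LT = a.

The S-polynomials (S(f_1,f_2), S(f_1,f_3), S(f_2,f_3)) all reduce to 0 modulo the current basis, so we have a Gröbner basis.
Inter-reduce: drop elements whose leading term is divisible by another's, tail-reduce, and make monic.
Reduced Gröbner basis: {a + 2c² - 2, b - 1}.
Label its elements g_1 = a + 2c² - 2, g_2 = b - 1.

Reduce p = 12ac + 24c³ - 24c modulo G:
  leading term ac: subtract (12c)·g_1 from 12ac + 24c³ - 24c → 0
  normal form = 0.
Since the normal form is 0, p ∈ I.

The remainder on division by a Gröbner basis is unique — it is the normal form.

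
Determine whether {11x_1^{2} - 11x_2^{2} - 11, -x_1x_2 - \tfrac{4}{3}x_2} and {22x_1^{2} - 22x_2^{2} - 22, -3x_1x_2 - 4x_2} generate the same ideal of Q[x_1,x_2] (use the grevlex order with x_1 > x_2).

Yes, the ideals are equal.

Two ideals are equal iff their reduced Gröbner bases coincide (the reduced basis is unique for a fixed ordering).
Buchberger on the first generating set:
f_1 = 11x_1^{2} - 11x_2^{2} - 11, LT = x_1^{2}.
f_2 = -x_1x_2 - \tfrac{4}{3}x_2, LT = x_1x_2.

S(f_1,f_2): lcm = x_1^{2}x_2. S = -x_2^{3} - \tfrac{4}{3}x_1x_2 - x_2.
  reduce S modulo (f_1, f_2):
  remainder -x_2^{3} + \tfrac{7}{9}x_2 ≠ 0; add g_3 = -x_2^{3} + \tfrac{7}{9}x_2 to the basis.

The other S-polynomials (S(f_1,g_3), S(f_2,g_3)) all reduce to 0 modulo the current basis, so we have a Gröbner basis.
Inter-reduce: drop elements whose leading term is divisible by another's, tail-reduce, and make monic.
Reduced Gröbner basis: {x_2^{3} - \tfrac{7}{9}x_2, x_1^{2} - x_2^{2} - 1, x_1x_2 + \tfrac{4}{3}x_2}.

Buchberger on the second generating set:
h_1 = 22x_1^{2} - 22x_2^{2} - 22, LT = x_1^{2}.
h_2 = -3x_1x_2 - 4x_2, LT = x_1x_2.

S(h_1,h_2): lcm = x_1^{2}x_2. S = -x_2^{3} - \tfrac{4}{3}x_1x_2 - x_2.
  reduce S modulo (h_1, h_2):
  remainder -x_2^{3} + \tfrac{7}{9}x_2 ≠ 0; add k_3 = -x_2^{3} + \tfrac{7}{9}x_2 to the basis.

The other S-polynomials (S(h_1,k_3), S(h_2,k_3)) all reduce to 0 modulo the current basis, so we have a Gröbner basis.
Inter-reduce: drop elements whose leading term is divisible by another's, tail-reduce, and make monic.
Reduced Gröbner basis: {x_2^{3} - \tfrac{7}{9}x_2, x_1^{2} - x_2^{2} - 1, x_1x_2 + \tfrac{4}{3}x_2}.

The two bases agree; hence the ideals are identical.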